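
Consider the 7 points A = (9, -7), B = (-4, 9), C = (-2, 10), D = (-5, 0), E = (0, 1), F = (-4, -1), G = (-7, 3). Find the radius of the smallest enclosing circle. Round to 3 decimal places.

The minimum enclosing circle of a finite set is fixed by two of the points (as a diameter) or three (as a circumcircle).
The farthest pair is A–B with squared distance 425. The circle on this segment as diameter has centre (2.5, 1) and r² = 425/4 = 106.25.
Check C: distance² to centre = 101.25 ≤ 106.25, so it lies inside.
All remaining points lie in this disk, and no smaller disk contains both endpoints, so this is the minimum enclosing circle.
r = √(106.25) ≈ 10.308.

10.308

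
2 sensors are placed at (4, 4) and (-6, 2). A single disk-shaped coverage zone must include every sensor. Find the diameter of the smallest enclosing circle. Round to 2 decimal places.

The smallest circle enclosing two points has them as diameter endpoints.
Centre = midpoint = (-1, 3); r² = |(4, 4)−(-6, 2)|²/4 = 104/4 = 26.
Diameter = 2r = 2√26 ≈ 10.20.

10.20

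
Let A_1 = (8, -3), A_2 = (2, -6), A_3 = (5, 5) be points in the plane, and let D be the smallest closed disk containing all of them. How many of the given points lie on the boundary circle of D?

2

Side lengths²: A_1A_2² = 45, A_1A_3² = 73, A_2A_3² = 130.
Since A_2A_3² = 130 ≥ 73 + 45 = 118, the angle opposite A_2A_3 is not acute, so the smallest enclosing circle has A_2A_3 as diameter.
Centre = midpoint of A_2A_3 = (3.5, -0.5), r² = 130/4 = 32.5.
The points at distance exactly r from the centre are A_2, A_3 — 2 points.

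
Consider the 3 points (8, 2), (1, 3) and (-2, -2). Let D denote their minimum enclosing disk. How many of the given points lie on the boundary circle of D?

Call the three points A, B, C in the order given.
Side lengths²: AB² = 50, AC² = 116, BC² = 34.
Since AC² = 116 ≥ 50 + 34 = 84, the angle opposite AC is not acute, so the smallest enclosing circle has AC as diameter.
Centre = midpoint of AC = (3, 0), r² = 116/4 = 29.
The points at distance exactly r from the centre are (8, 2), (-2, -2) — 2 points.

2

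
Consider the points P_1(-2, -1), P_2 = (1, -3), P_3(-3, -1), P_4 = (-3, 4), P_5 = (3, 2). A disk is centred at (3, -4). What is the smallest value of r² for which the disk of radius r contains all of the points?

100

The required radius is the distance from (3, -4) to the farthest point.
Squared distances: 34, 5, 45, 100, 36.
Maximum is 100, attained at P_4.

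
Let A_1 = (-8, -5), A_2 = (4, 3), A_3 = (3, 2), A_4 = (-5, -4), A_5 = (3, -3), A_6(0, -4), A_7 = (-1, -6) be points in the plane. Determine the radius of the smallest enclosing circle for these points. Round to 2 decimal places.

7.21

By Welzl's lemma the MEC is supported by two points (diametrically opposite) or three points (on a circumcircle).
The farthest pair is A_1–A_2 with squared distance 208. The circle on this segment as diameter has centre (-2, -1) and r² = 208/4 = 52.
Check A_3: distance² to centre = 34 ≤ 52, so it lies inside.
All remaining points lie in this disk, and no smaller disk contains both endpoints, so this is the minimum enclosing circle.
r = √52 ≈ 7.21.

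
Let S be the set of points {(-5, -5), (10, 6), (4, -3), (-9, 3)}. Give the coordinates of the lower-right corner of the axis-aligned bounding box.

x-range [-9, 10], y-range [-5, 6].
The lower-right corner is (10, -5).

(10, -5)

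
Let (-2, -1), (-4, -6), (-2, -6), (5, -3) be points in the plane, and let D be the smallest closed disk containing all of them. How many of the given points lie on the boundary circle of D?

The minimum enclosing circle of a finite set is fixed by two of the points (as a diameter) or three (as a circumcircle).
The farthest pair is (-4, -6)–(5, -3) with squared distance 90. The circle on this segment as diameter has centre (0.5, -4.5) and r² = 90/4 = 22.5.
Check (-2, -1): distance² to centre = 18.5 ≤ 22.5, so it lies inside.
All remaining points lie in this disk, and no smaller disk contains both endpoints, so this is the minimum enclosing circle.
The points at distance exactly r from the centre are (-4, -6), (5, -3) — 2 points.

2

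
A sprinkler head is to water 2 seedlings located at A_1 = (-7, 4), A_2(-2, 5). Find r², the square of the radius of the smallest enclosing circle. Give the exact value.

6.5

The smallest circle enclosing two points has them as diameter endpoints.
Centre = midpoint = (-4.5, 4.5); r² = |A_1A_2|²/4 = 26/4 = 6.5.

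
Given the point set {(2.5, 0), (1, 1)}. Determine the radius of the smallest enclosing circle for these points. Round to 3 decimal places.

The smallest circle enclosing two points has them as diameter endpoints.
Centre = midpoint = (1.75, 0.5); r² = |(2.5, 0)−(1, 1)|²/4 = 3.25/4 = 0.8125.
r = √(0.8125) ≈ 0.901.

0.901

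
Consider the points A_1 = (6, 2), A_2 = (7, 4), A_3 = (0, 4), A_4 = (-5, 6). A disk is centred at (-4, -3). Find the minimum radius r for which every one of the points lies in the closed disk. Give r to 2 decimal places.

13.04

The required radius is the distance from (-4, -3) to the farthest point.
Squared distances: 125, 170, 65, 82.
Maximum is 170, attained at A_2.
r = √170 ≈ 13.04.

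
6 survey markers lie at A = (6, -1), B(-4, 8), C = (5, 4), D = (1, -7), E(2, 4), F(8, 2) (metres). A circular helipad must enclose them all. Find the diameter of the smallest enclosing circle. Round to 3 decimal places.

The minimum enclosing circle is determined by three boundary points: B, D, F.
Their circumcentre is (0, 1) with r² = 65.
The farthest remaining point A is at distance² 40 ≤ 65.
Diameter = 2r = 2√65 ≈ 16.125.

16.125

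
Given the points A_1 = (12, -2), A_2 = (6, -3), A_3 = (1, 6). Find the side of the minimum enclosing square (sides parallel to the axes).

11

The bounding box has width 11 and height 9.
An axis-aligned square enclosing the set must have side ≥ max(width, height).
So the minimum side is max(11, 9) = 11.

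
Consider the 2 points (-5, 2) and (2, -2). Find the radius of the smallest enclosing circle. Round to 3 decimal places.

4.031

The smallest circle enclosing two points has them as diameter endpoints.
Centre = midpoint = (-1.5, 0); r² = |(-5, 2)−(2, -2)|²/4 = 65/4 = 16.25.
r = √(16.25) ≈ 4.031.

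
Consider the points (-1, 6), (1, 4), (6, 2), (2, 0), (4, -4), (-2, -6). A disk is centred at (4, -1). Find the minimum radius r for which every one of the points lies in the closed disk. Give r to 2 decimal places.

8.60

The required radius is the distance from (4, -1) to the farthest point.
Squared distances: 74, 34, 13, 5, 9, 61.
Maximum is 74, attained at (-1, 6).
r = √74 ≈ 8.60.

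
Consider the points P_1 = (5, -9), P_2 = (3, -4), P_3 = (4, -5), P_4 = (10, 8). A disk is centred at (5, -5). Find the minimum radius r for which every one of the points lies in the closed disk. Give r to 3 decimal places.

13.928

The required radius is the distance from (5, -5) to the farthest point.
Squared distances: 16, 5, 1, 194.
Maximum is 194, attained at P_4.
r = √194 ≈ 13.928.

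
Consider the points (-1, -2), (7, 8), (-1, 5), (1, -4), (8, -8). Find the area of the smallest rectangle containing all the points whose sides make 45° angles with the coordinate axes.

In coordinates u = x + y, v = x − y the rectangle is axis-aligned; the map (x,y)→(u,v) scales areas by 2.
u-values: -3, 15, 4, -3, 0; range = 15 − (-3) = 18.
v-values: 1, -1, -6, 5, 16; range = 16 − (-6) = 22.
Area = (18 × 22) / 2 = 198.

198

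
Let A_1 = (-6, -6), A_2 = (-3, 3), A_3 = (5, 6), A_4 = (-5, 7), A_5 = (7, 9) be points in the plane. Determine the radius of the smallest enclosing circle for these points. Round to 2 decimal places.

9.92

A smallest enclosing disk is always determined by at most three of the input points on its boundary.
The farthest pair is A_1–A_5 with squared distance 394. The circle on this segment as diameter has centre (0.5, 1.5) and r² = 394/4 = 98.5.
Check A_2: distance² to centre = 14.5 ≤ 98.5, so it lies inside.
All remaining points lie in this disk, and no smaller disk contains both endpoints, so this is the minimum enclosing circle.
r = √(98.5) ≈ 9.92.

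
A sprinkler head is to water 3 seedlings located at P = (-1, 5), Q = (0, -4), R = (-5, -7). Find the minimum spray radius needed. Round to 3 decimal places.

Side lengths²: PQ² = 82, PR² = 160, QR² = 34.
Since PR² = 160 ≥ 82 + 34 = 116, the angle opposite PR is not acute, so the smallest enclosing circle has PR as diameter.
Centre = midpoint of PR = (-3, -1), r² = 160/4 = 40.
r = √40 ≈ 6.325.

6.325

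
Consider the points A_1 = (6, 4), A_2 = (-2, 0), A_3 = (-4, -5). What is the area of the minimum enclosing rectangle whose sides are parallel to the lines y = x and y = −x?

38

In coordinates u = x + y, v = x − y the rectangle is axis-aligned; the map (x,y)→(u,v) scales areas by 2.
u-values: 10, -2, -9; range = 10 − (-9) = 19.
v-values: 2, -2, 1; range = 2 − (-2) = 4.
Area = (19 × 4) / 2 = 38.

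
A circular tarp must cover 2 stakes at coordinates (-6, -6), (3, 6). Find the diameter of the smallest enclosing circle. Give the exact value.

The smallest circle enclosing two points has them as diameter endpoints.
Centre = midpoint = (-1.5, 0); r² = |(-6, -6)−(3, 6)|²/4 = 225/4 = 56.25.
Diameter = 2r = 2√(56.25) = 15.

15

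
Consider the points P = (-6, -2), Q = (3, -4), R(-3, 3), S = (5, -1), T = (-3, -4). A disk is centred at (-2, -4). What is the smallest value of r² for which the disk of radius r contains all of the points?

58

The required radius is the distance from (-2, -4) to the farthest point.
Squared distances: 20, 25, 50, 58, 1.
Maximum is 58, attained at S.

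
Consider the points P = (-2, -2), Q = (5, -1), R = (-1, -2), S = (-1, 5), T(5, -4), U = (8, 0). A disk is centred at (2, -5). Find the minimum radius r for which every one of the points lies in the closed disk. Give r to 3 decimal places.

10.440

The required radius is the distance from (2, -5) to the farthest point.
Squared distances: 25, 25, 18, 109, 10, 61.
Maximum is 109, attained at S.
r = √109 ≈ 10.440.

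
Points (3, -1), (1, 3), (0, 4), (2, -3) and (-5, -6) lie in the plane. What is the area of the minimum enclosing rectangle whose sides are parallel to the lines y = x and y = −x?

In coordinates u = x + y, v = x − y the rectangle is axis-aligned; the map (x,y)→(u,v) scales areas by 2.
u-values: 2, 4, 4, -1, -11; range = 4 − (-11) = 15.
v-values: 4, -2, -4, 5, 1; range = 5 − (-4) = 9.
Area = (15 × 9) / 2 = 67.5.

67.5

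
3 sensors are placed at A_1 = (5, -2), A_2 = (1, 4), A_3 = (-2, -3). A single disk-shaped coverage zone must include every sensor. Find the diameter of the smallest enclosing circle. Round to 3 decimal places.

8.442

Side lengths²: A_1A_2² = 52, A_1A_3² = 50, A_2A_3² = 58.
Since A_2A_3² = 58 < 52 + 50 = 102, the triangle is acute, so the smallest enclosing circle is the circumcircle.
Circumcentre = (27/23, -5/23), r² = 9425/529.
Diameter = 2r = 2√(9425/529) ≈ 8.442.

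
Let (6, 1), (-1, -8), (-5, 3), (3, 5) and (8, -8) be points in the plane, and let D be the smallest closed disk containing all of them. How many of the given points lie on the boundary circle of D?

The minimum enclosing circle of a finite set is fixed by two of the points (as a diameter) or three (as a circumcircle).
The farthest pair is (-5, 3)–(8, -8) with squared distance 290. The circle on this segment as diameter has centre (1.5, -2.5) and r² = 290/4 = 72.5.
Check (6, 1): distance² to centre = 32.5 ≤ 72.5, so it lies inside.
All remaining points lie in this disk, and no smaller disk contains both endpoints, so this is the minimum enclosing circle.
The points at distance exactly r from the centre are (-5, 3), (8, -8) — 2 points.

2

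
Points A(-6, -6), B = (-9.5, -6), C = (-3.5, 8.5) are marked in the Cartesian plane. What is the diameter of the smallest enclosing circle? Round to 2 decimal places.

Side lengths²: AB² = 12.25, AC² = 216.5, BC² = 246.25.
Since BC² = 246.25 ≥ 216.5 + 12.25 = 228.75, the angle opposite BC is not acute, so the smallest enclosing circle has BC as diameter.
Centre = midpoint of BC = (-6.5, 1.25), r² = 246.25/4 = 61.5625.
Diameter = 2r = 2√(61.5625) ≈ 15.69.

15.69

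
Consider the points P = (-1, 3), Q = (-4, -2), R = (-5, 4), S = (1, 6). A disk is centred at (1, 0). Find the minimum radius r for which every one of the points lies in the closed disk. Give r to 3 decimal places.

The required radius is the distance from (1, 0) to the farthest point.
Squared distances: 13, 29, 52, 36.
Maximum is 52, attained at R.
r = √52 ≈ 7.211.

7.211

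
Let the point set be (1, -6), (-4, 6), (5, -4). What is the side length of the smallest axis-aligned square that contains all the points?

12

The bounding box has width 9 and height 12.
An axis-aligned square enclosing the set must have side ≥ max(width, height).
So the minimum side is max(9, 12) = 12.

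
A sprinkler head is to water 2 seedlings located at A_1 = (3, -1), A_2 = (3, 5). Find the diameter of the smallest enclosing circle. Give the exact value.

6

The smallest circle enclosing two points has them as diameter endpoints.
Centre = midpoint = (3, 2); r² = |A_1A_2|²/4 = 36/4 = 9.
Diameter = 2r = 2√9 = 6.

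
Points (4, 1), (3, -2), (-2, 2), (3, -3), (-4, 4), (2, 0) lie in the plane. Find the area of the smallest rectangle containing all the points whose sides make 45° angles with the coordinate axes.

35

In coordinates u = x + y, v = x − y the rectangle is axis-aligned; the map (x,y)→(u,v) scales areas by 2.
u-values: 5, 1, 0, 0, 0, 2; range = 5 − 0 = 5.
v-values: 3, 5, -4, 6, -8, 2; range = 6 − (-8) = 14.
Area = (5 × 14) / 2 = 35.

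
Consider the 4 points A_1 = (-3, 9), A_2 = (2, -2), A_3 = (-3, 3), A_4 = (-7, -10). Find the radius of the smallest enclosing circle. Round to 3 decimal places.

The minimum enclosing circle of a finite set is fixed by two of the points (as a diameter) or three (as a circumcircle).
The farthest pair is A_1–A_4 with squared distance 377. The circle on this segment as diameter has centre (-5, -0.5) and r² = 377/4 = 94.25.
Check A_2: distance² to centre = 51.25 ≤ 94.25, so it lies inside.
All remaining points lie in this disk, and no smaller disk contains both endpoints, so this is the minimum enclosing circle.
r = √(94.25) ≈ 9.708.

9.708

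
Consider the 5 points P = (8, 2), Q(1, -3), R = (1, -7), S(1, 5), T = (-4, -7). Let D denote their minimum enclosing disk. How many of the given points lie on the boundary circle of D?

3

The minimum enclosing circle is determined by three boundary points: P, S, T.
Their circumcentre is (43/22, -161/66) with r² = 122525/2178.
The farthest remaining point R is at distance² 47285/2178 ≤ 122525/2178.
The points at distance exactly r from the centre are P, S, T — 3 points.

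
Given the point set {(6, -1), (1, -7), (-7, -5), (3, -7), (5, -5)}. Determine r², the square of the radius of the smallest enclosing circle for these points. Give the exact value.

46.25

By Welzl's lemma the MEC is supported by two points (diametrically opposite) or three points (on a circumcircle).
The farthest pair is (6, -1)–(-7, -5) with squared distance 185. The circle on this segment as diameter has centre (-0.5, -3) and r² = 185/4 = 46.25.
Check (1, -7): distance² to centre = 18.25 ≤ 46.25, so it lies inside.
All remaining points lie in this disk, and no smaller disk contains both endpoints, so this is the minimum enclosing circle.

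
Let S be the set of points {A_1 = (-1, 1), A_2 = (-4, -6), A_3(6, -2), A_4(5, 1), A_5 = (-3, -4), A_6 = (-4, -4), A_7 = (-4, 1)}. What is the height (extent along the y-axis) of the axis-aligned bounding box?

max y = 1, min y = -6, so height = 7.

7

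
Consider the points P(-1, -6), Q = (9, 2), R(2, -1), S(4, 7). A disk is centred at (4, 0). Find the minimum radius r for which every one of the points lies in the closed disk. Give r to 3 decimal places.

The required radius is the distance from (4, 0) to the farthest point.
Squared distances: 61, 29, 5, 49.
Maximum is 61, attained at P.
r = √61 ≈ 7.810.

7.810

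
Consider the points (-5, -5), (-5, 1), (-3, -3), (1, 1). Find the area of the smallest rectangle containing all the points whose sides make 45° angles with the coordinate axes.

36

In coordinates u = x + y, v = x − y the rectangle is axis-aligned; the map (x,y)→(u,v) scales areas by 2.
u-values: -10, -4, -6, 2; range = 2 − (-10) = 12.
v-values: 0, -6, 0, 0; range = 0 − (-6) = 6.
Area = (12 × 6) / 2 = 36.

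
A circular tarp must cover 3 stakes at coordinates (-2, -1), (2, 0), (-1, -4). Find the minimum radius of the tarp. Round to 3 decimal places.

2.507

Call the three points A, B, C in the order given.
Side lengths²: AB² = 17, AC² = 10, BC² = 25.
Since BC² = 25 < 17 + 10 = 27, the triangle is acute, so the smallest enclosing circle is the circumcircle.
Circumcentre = (9/26, -49/26), r² = 2125/338.
r = √(2125/338) ≈ 2.507.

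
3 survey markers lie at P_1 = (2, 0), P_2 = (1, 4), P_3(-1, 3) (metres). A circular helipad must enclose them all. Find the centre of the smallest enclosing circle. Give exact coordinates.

Side lengths²: P_1P_2² = 17, P_1P_3² = 18, P_2P_3² = 5.
Since P_1P_3² = 18 < 17 + 5 = 22, the triangle is acute, so the smallest enclosing circle is the circumcircle.
Circumcentre = (5/6, 11/6), r² = 85/18.
Centre = (5/6, 11/6).

(5/6, 11/6)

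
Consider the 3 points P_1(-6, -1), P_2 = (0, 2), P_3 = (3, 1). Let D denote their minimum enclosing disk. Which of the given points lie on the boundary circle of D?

Side lengths²: P_1P_2² = 45, P_1P_3² = 85, P_2P_3² = 10.
Since P_1P_3² = 85 ≥ 45 + 10 = 55, the angle opposite P_1P_3 is not acute, so the smallest enclosing circle has P_1P_3 as diameter.
Centre = midpoint of P_1P_3 = (-1.5, 0), r² = 85/4 = 21.25.
The points at distance exactly r from the centre are P_1, P_3 — 2 points.

P_1, P_3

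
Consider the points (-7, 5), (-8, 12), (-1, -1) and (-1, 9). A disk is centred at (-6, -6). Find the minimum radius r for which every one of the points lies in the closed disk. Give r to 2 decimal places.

The required radius is the distance from (-6, -6) to the farthest point.
Squared distances: 122, 328, 50, 250.
Maximum is 328, attained at (-8, 12).
r = √328 ≈ 18.11.

18.11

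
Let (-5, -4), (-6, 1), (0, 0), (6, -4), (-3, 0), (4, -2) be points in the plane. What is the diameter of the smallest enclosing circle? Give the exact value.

13

A smallest enclosing disk is always determined by at most three of the input points on its boundary.
The farthest pair is (-6, 1)–(6, -4) with squared distance 169. The circle on this segment as diameter has centre (0, -1.5) and r² = 169/4 = 42.25.
Check (-5, -4): distance² to centre = 31.25 ≤ 42.25, so it lies inside.
All remaining points lie in this disk, and no smaller disk contains both endpoints, so this is the minimum enclosing circle.
Diameter = 2r = 2√(42.25) = 13.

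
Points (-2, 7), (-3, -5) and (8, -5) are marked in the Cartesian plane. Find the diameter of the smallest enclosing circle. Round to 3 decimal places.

Call the three points A, B, C in the order given.
Side lengths²: AB² = 145, AC² = 244, BC² = 121.
Since AC² = 244 < 145 + 121 = 266, the triangle is acute, so the smallest enclosing circle is the circumcircle.
Circumcentre = (2.5, 7/12), r² = 8845/144.
Diameter = 2r = 2√(8845/144) ≈ 15.675.

15.675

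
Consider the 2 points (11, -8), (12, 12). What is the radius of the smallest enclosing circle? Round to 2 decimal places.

The smallest circle enclosing two points has them as diameter endpoints.
Centre = midpoint = (11.5, 2); r² = |(11, -8)−(12, 12)|²/4 = 401/4 = 100.25.
r = √(100.25) ≈ 10.01.

10.01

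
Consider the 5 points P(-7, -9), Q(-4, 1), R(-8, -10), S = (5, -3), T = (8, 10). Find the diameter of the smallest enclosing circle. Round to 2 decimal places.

A smallest enclosing disk is always determined by at most three of the input points on its boundary.
The farthest pair is R–T with squared distance 656. The circle on this segment as diameter has centre (0, 0) and r² = 656/4 = 164.
Check P: distance² to centre = 130 ≤ 164, so it lies inside.
All remaining points lie in this disk, and no smaller disk contains both endpoints, so this is the minimum enclosing circle.
Diameter = 2r = 2√164 ≈ 25.61.

25.61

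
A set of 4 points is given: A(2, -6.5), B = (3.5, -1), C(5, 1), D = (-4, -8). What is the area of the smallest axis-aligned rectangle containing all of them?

81

x ranges over [-4, 5], width 9.
y ranges over [-8, 1], height 9.
Area = 9 × 9 = 81.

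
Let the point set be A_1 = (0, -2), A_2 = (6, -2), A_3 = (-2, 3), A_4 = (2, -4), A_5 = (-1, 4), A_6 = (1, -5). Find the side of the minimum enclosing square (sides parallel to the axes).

The bounding box has width 8 and height 9.
An axis-aligned square enclosing the set must have side ≥ max(width, height).
So the minimum side is max(8, 9) = 9.

9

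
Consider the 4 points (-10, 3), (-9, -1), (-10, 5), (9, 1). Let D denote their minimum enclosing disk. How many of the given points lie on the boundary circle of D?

2

The farthest pair is (-10, 5)–(9, 1) with squared distance 377. The circle on this segment as diameter has centre (-0.5, 3) and r² = 377/4 = 94.25.
Check (-10, 3): distance² to centre = 90.25 ≤ 94.25, so it lies inside.
All remaining points lie in this disk, and no smaller disk contains both endpoints, so this is the minimum enclosing circle.
The points at distance exactly r from the centre are (-10, 5), (9, 1) — 2 points.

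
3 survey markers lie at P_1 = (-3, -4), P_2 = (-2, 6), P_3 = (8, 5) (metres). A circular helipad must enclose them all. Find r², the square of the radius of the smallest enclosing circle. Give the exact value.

Side lengths²: P_1P_2² = 101, P_1P_3² = 202, P_2P_3² = 101.
Since P_1P_3² = 202 ≥ 101 + 101 = 202, the angle opposite P_1P_3 is not acute, so the smallest enclosing circle has P_1P_3 as diameter.
Centre = midpoint of P_1P_3 = (2.5, 0.5), r² = 202/4 = 50.5.

50.5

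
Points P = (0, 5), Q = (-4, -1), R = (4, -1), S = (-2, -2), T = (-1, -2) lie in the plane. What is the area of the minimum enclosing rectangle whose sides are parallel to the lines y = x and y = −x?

50

In coordinates u = x + y, v = x − y the rectangle is axis-aligned; the map (x,y)→(u,v) scales areas by 2.
u-values: 5, -5, 3, -4, -3; range = 5 − (-5) = 10.
v-values: -5, -3, 5, 0, 1; range = 5 − (-5) = 10.
Area = (10 × 10) / 2 = 50.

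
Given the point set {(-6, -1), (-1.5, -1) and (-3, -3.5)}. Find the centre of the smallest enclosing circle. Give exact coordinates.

(-3.75, -1.35)

Call the three points A, B, C in the order given.
Side lengths²: AB² = 20.25, AC² = 15.25, BC² = 8.5.
Since AB² = 20.25 < 15.25 + 8.5 = 23.75, the triangle is acute, so the smallest enclosing circle is the circumcircle.
Circumcentre = (-3.75, -1.35), r² = 5.185.
Centre = (-3.75, -1.35).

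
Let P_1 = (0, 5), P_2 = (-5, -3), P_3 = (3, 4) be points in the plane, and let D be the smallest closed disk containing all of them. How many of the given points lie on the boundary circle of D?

Side lengths²: P_1P_2² = 89, P_1P_3² = 10, P_2P_3² = 113.
Since P_2P_3² = 113 ≥ 89 + 10 = 99, the angle opposite P_2P_3 is not acute, so the smallest enclosing circle has P_2P_3 as diameter.
Centre = midpoint of P_2P_3 = (-1, 0.5), r² = 113/4 = 28.25.
The points at distance exactly r from the centre are P_2, P_3 — 2 points.

2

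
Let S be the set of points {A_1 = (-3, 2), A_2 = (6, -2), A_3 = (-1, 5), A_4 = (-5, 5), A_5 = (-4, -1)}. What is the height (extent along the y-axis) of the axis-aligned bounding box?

7

max y = 5, min y = -2, so height = 7.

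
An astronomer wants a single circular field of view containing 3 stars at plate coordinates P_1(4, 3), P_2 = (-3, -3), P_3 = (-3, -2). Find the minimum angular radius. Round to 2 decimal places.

4.61

Side lengths²: P_1P_2² = 85, P_1P_3² = 74, P_2P_3² = 1.
Since P_1P_2² = 85 ≥ 74 + 1 = 75, the angle opposite P_1P_2 is not acute, so the smallest enclosing circle has P_1P_2 as diameter.
Centre = midpoint of P_1P_2 = (0.5, 0), r² = 85/4 = 21.25.
r = √(21.25) ≈ 4.61.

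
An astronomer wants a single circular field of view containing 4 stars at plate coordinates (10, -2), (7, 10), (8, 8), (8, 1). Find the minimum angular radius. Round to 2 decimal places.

6.18

The minimum enclosing circle of a finite set is fixed by two of the points (as a diameter) or three (as a circumcircle).
The farthest pair is (10, -2)–(7, 10) with squared distance 153. The circle on this segment as diameter has centre (8.5, 4) and r² = 153/4 = 38.25.
Check (8, 8): distance² to centre = 16.25 ≤ 38.25, so it lies inside.
All remaining points lie in this disk, and no smaller disk contains both endpoints, so this is the minimum enclosing circle.
r = √(38.25) ≈ 6.18.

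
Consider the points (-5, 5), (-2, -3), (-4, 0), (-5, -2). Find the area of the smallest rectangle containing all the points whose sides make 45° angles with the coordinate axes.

38.5

In coordinates u = x + y, v = x − y the rectangle is axis-aligned; the map (x,y)→(u,v) scales areas by 2.
u-values: 0, -5, -4, -7; range = 0 − (-7) = 7.
v-values: -10, 1, -4, -3; range = 1 − (-10) = 11.
Area = (7 × 11) / 2 = 38.5.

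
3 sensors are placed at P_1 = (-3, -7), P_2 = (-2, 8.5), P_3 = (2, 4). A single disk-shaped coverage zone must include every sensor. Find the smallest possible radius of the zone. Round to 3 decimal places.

7.766

Side lengths²: P_1P_2² = 241.25, P_1P_3² = 146, P_2P_3² = 36.25.
Since P_1P_2² = 241.25 ≥ 146 + 36.25 = 182.25, the angle opposite P_1P_2 is not acute, so the smallest enclosing circle has P_1P_2 as diameter.
Centre = midpoint of P_1P_2 = (-2.5, 0.75), r² = 241.25/4 = 60.3125.
r = √(60.3125) ≈ 7.766.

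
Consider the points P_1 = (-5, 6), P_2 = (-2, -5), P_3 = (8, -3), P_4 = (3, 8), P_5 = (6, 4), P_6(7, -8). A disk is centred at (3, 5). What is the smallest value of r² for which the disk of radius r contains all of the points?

185

The required radius is the distance from (3, 5) to the farthest point.
Squared distances: 65, 125, 89, 9, 10, 185.
Maximum is 185, attained at P_6.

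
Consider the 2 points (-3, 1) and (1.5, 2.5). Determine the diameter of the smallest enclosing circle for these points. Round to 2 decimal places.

The smallest circle enclosing two points has them as diameter endpoints.
Centre = midpoint = (-0.75, 1.75); r² = |(-3, 1)−(1.5, 2.5)|²/4 = 22.5/4 = 5.625.
Diameter = 2r = 2√(5.625) ≈ 4.74.

4.74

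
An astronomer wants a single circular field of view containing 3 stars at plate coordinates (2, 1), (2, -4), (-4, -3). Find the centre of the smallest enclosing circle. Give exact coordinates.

Call the three points A, B, C in the order given.
Side lengths²: AB² = 25, AC² = 52, BC² = 37.
Since AC² = 52 < 37 + 25 = 62, the triangle is acute, so the smallest enclosing circle is the circumcircle.
Circumcentre = (-2/3, -1.5), r² = 481/36.
Centre = (-2/3, -1.5).

(-2/3, -1.5)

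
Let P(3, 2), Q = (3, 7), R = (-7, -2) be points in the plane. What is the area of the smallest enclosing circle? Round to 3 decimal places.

Side lengths²: PQ² = 25, PR² = 116, QR² = 181.
Since QR² = 181 ≥ 116 + 25 = 141, the angle opposite QR is not acute, so the smallest enclosing circle has QR as diameter.
Centre = midpoint of QR = (-2, 2.5), r² = 181/4 = 45.25.
Area = π·r² = π·45.25 ≈ 142.157.

142.157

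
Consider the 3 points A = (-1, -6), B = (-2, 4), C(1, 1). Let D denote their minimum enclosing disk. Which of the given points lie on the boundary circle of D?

A, B

Side lengths²: AB² = 101, AC² = 53, BC² = 18.
Since AB² = 101 ≥ 53 + 18 = 71, the angle opposite AB is not acute, so the smallest enclosing circle has AB as diameter.
Centre = midpoint of AB = (-1.5, -1), r² = 101/4 = 25.25.
The points at distance exactly r from the centre are A, B — 2 points.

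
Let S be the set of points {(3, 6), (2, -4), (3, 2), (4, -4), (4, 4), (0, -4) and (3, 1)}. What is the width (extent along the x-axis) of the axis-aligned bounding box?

4

max x = 4, min x = 0, so width = 4.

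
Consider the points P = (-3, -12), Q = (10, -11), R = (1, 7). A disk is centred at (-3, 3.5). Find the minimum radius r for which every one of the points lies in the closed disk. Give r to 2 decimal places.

19.47

The required radius is the distance from (-3, 3.5) to the farthest point.
Squared distances: 240.25, 379.25, 28.25.
Maximum is 379.25, attained at Q.
r = √(379.25) ≈ 19.47.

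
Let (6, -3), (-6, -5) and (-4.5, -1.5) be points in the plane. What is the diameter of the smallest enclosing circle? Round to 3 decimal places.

Call the three points A, B, C in the order given.
Side lengths²: AB² = 148, AC² = 112.5, BC² = 14.5.
Since AB² = 148 ≥ 112.5 + 14.5 = 127, the angle opposite AB is not acute, so the smallest enclosing circle has AB as diameter.
Centre = midpoint of AB = (0, -4), r² = 148/4 = 37.
Diameter = 2r = 2√37 ≈ 12.166.

12.166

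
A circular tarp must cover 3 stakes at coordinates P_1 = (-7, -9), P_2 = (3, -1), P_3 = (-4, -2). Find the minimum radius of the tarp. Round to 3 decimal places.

6.403

Side lengths²: P_1P_2² = 164, P_1P_3² = 58, P_2P_3² = 50.
Since P_1P_2² = 164 ≥ 58 + 50 = 108, the angle opposite P_1P_2 is not acute, so the smallest enclosing circle has P_1P_2 as diameter.
Centre = midpoint of P_1P_2 = (-2, -5), r² = 164/4 = 41.
r = √41 ≈ 6.403.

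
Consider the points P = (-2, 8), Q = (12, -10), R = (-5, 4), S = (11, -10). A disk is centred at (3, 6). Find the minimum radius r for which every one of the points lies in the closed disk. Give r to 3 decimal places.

The required radius is the distance from (3, 6) to the farthest point.
Squared distances: 29, 337, 68, 320.
Maximum is 337, attained at Q.
r = √337 ≈ 18.358.

18.358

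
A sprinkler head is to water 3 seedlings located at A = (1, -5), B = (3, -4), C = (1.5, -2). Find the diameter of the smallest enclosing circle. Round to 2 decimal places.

3.09

Side lengths²: AB² = 5, AC² = 9.25, BC² = 6.25.
Since AC² = 9.25 < 6.25 + 5 = 11.25, the triangle is acute, so the smallest enclosing circle is the circumcircle.
Circumcentre = (67/44, -39/11), r² = 4625/1936.
Diameter = 2r = 2√(4625/1936) ≈ 3.09.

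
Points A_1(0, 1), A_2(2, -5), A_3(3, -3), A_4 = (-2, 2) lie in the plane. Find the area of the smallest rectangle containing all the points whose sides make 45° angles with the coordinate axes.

In coordinates u = x + y, v = x − y the rectangle is axis-aligned; the map (x,y)→(u,v) scales areas by 2.
u-values: 1, -3, 0, 0; range = 1 − (-3) = 4.
v-values: -1, 7, 6, -4; range = 7 − (-4) = 11.
Area = (4 × 11) / 2 = 22.

22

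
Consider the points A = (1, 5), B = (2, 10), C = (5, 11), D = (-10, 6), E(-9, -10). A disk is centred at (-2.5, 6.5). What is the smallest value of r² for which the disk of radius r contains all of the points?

The required radius is the distance from (-2.5, 6.5) to the farthest point.
Squared distances: 14.5, 32.5, 76.5, 56.5, 314.5.
Maximum is 314.5, attained at E.

314.5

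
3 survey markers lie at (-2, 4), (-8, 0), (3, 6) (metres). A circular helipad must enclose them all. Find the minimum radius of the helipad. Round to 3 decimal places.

Call the three points A, B, C in the order given.
Side lengths²: AB² = 52, AC² = 29, BC² = 157.
Since BC² = 157 ≥ 52 + 29 = 81, the angle opposite BC is not acute, so the smallest enclosing circle has BC as diameter.
Centre = midpoint of BC = (-2.5, 3), r² = 157/4 = 39.25.
r = √(39.25) ≈ 6.265.

6.265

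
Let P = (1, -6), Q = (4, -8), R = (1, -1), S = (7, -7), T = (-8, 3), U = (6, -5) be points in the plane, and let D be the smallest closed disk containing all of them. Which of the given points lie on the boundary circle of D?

The farthest pair is S–T with squared distance 325. The circle on this segment as diameter has centre (-0.5, -2) and r² = 325/4 = 81.25.
Check P: distance² to centre = 18.25 ≤ 81.25, so it lies inside.
All remaining points lie in this disk, and no smaller disk contains both endpoints, so this is the minimum enclosing circle.
The points at distance exactly r from the centre are S, T — 2 points.

S, T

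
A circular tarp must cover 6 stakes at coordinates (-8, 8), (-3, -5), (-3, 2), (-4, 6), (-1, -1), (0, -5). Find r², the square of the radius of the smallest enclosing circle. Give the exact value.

The minimum enclosing circle of a finite set is fixed by two of the points (as a diameter) or three (as a circumcircle).
The farthest pair is (-8, 8)–(0, -5) with squared distance 233. The circle on this segment as diameter has centre (-4, 1.5) and r² = 233/4 = 58.25.
Check (-3, -5): distance² to centre = 43.25 ≤ 58.25, so it lies inside.
All remaining points lie in this disk, and no smaller disk contains both endpoints, so this is the minimum enclosing circle.

58.25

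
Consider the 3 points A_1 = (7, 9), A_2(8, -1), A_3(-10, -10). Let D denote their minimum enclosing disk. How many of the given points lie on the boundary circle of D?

Side lengths²: A_1A_2² = 101, A_1A_3² = 650, A_2A_3² = 405.
Since A_1A_3² = 650 ≥ 405 + 101 = 506, the angle opposite A_1A_3 is not acute, so the smallest enclosing circle has A_1A_3 as diameter.
Centre = midpoint of A_1A_3 = (-1.5, -0.5), r² = 650/4 = 162.5.
The points at distance exactly r from the centre are A_1, A_3 — 2 points.

2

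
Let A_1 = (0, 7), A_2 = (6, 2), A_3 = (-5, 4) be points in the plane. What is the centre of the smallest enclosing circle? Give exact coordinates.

(0.5, 3)

Side lengths²: A_1A_2² = 61, A_1A_3² = 34, A_2A_3² = 125.
Since A_2A_3² = 125 ≥ 61 + 34 = 95, the angle opposite A_2A_3 is not acute, so the smallest enclosing circle has A_2A_3 as diameter.
Centre = midpoint of A_2A_3 = (0.5, 3), r² = 125/4 = 31.25.
Centre = (0.5, 3).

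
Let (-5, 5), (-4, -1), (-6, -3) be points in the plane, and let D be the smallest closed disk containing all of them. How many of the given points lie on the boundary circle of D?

Call the three points A, B, C in the order given.
Side lengths²: AB² = 37, AC² = 65, BC² = 8.
Since AC² = 65 ≥ 37 + 8 = 45, the angle opposite AC is not acute, so the smallest enclosing circle has AC as diameter.
Centre = midpoint of AC = (-5.5, 1), r² = 65/4 = 16.25.
The points at distance exactly r from the centre are (-5, 5), (-6, -3) — 2 points.

2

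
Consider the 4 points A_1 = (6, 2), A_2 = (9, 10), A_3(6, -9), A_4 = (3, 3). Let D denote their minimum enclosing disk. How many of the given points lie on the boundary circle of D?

2

The minimum enclosing circle of a finite set is fixed by two of the points (as a diameter) or three (as a circumcircle).
The farthest pair is A_2–A_3 with squared distance 370. The circle on this segment as diameter has centre (7.5, 0.5) and r² = 370/4 = 92.5.
Check A_1: distance² to centre = 4.5 ≤ 92.5, so it lies inside.
All remaining points lie in this disk, and no smaller disk contains both endpoints, so this is the minimum enclosing circle.
The points at distance exactly r from the centre are A_2, A_3 — 2 points.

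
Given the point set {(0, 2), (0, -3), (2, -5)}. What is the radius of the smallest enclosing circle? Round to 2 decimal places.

3.64

Call the three points A, B, C in the order given.
Side lengths²: AB² = 25, AC² = 53, BC² = 8.
Since AC² = 53 ≥ 25 + 8 = 33, the angle opposite AC is not acute, so the smallest enclosing circle has AC as diameter.
Centre = midpoint of AC = (1, -1.5), r² = 53/4 = 13.25.
r = √(13.25) ≈ 3.64.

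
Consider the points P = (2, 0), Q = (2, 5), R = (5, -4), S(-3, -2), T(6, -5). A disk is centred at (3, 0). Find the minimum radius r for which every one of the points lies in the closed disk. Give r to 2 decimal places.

The required radius is the distance from (3, 0) to the farthest point.
Squared distances: 1, 26, 20, 40, 34.
Maximum is 40, attained at S.
r = √40 ≈ 6.32.

6.32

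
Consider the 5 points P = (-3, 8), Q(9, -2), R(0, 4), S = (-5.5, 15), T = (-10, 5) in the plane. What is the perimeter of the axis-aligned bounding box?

Width = max x − min x = 9 − (-10) = 19.
Height = max y − min y = 15 − (-2) = 17.
Perimeter = 2(19 + 17) = 72.

72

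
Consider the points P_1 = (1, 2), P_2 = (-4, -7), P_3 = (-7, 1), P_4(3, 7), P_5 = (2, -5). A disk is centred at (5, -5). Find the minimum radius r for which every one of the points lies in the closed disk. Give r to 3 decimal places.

The required radius is the distance from (5, -5) to the farthest point.
Squared distances: 65, 85, 180, 148, 9.
Maximum is 180, attained at P_3.
r = √180 ≈ 13.416.

13.416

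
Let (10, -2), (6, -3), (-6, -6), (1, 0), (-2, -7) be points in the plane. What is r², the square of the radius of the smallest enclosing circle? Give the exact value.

By Welzl's lemma the MEC is supported by two points (diametrically opposite) or three points (on a circumcircle).
The farthest pair is (10, -2)–(-6, -6) with squared distance 272. The circle on this segment as diameter has centre (2, -4) and r² = 272/4 = 68.
Check (6, -3): distance² to centre = 17 ≤ 68, so it lies inside.
All remaining points lie in this disk, and no smaller disk contains both endpoints, so this is the minimum enclosing circle.

68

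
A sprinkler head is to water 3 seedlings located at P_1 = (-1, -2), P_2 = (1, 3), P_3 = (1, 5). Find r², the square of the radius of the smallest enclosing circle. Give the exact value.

Side lengths²: P_1P_2² = 29, P_1P_3² = 53, P_2P_3² = 4.
Since P_1P_3² = 53 ≥ 29 + 4 = 33, the angle opposite P_1P_3 is not acute, so the smallest enclosing circle has P_1P_3 as diameter.
Centre = midpoint of P_1P_3 = (0, 1.5), r² = 53/4 = 13.25.

13.25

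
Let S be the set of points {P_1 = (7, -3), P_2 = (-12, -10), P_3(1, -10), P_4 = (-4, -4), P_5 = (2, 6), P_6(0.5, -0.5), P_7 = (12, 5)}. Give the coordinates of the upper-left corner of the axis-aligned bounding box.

x-range [-12, 12], y-range [-10, 6].
The upper-left corner is (-12, 6).

(-12, 6)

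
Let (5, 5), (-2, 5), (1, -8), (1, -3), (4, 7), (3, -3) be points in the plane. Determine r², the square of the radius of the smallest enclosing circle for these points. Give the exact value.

The farthest pair is (1, -8)–(4, 7) with squared distance 234. The circle on this segment as diameter has centre (2.5, -0.5) and r² = 234/4 = 58.5.
Check (5, 5): distance² to centre = 36.5 ≤ 58.5, so it lies inside.
All remaining points lie in this disk, and no smaller disk contains both endpoints, so this is the minimum enclosing circle.

58.5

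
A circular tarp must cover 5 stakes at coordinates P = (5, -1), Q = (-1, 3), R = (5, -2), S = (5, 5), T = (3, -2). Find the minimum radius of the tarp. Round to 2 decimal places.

The minimum enclosing circle is determined by three boundary points: Q, R, S.
Their circumcentre is (17/6, 1.5) with r² = 305/18.
The farthest remaining point T is at distance² 221/18 ≤ 305/18.
r = √(305/18) ≈ 4.12.

4.12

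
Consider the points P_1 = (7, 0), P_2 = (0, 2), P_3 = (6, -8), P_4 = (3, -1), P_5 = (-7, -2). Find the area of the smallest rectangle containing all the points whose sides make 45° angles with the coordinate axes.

In coordinates u = x + y, v = x − y the rectangle is axis-aligned; the map (x,y)→(u,v) scales areas by 2.
u-values: 7, 2, -2, 2, -9; range = 7 − (-9) = 16.
v-values: 7, -2, 14, 4, -5; range = 14 − (-5) = 19.
Area = (16 × 19) / 2 = 152.

152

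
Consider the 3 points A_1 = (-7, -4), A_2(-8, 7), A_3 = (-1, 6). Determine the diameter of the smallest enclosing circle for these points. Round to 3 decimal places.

Side lengths²: A_1A_2² = 122, A_1A_3² = 136, A_2A_3² = 50.
Since A_1A_3² = 136 < 122 + 50 = 172, the triangle is acute, so the smallest enclosing circle is the circumcircle.
Circumcentre = (-197/38, 65/38), r² = 25925/722.
Diameter = 2r = 2√(25925/722) ≈ 11.985.

11.985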